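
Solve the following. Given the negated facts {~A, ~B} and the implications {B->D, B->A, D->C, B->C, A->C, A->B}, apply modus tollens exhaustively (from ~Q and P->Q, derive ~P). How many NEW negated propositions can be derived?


Initial negated facts: {~A, ~B}
Apply modus tollens to closure:
  (no implication fires)
Final negated: {~A, ~B}
New negations: {(none)}
Count = 0

0


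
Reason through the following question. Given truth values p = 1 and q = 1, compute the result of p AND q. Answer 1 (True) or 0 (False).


p = 1, q = 1
Operation: p AND q
Evaluate: 1 AND 1 = 1

1


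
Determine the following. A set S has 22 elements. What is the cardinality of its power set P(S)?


The power set of a set with n elements has 2^n elements.
|P(S)| = 2^22 = 4194304

4194304


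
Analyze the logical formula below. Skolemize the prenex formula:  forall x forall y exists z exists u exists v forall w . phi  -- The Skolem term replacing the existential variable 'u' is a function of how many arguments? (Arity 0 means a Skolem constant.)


Quantifier prefix: forall x forall y exists z exists u exists v forall w
'u' is existentially quantified at position 4.
Universal variables preceding it: x, y
Skolem function arity = 2

2


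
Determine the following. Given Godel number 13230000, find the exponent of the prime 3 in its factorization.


Factorize 13230000 by dividing by 3 repeatedly.
Division steps: 3 divides 13230000 exactly 3 time(s).
Exponent of 3 = 3

3


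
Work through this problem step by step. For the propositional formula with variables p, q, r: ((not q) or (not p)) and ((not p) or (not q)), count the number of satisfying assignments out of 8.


Evaluate all 8 assignments for p, q, r:
p=0, q=0, r=0: 1
p=0, q=0, r=1: 1
p=0, q=1, r=0: 1
p=0, q=1, r=1: 1
p=1, q=0, r=0: 1
p=1, q=0, r=1: 1
p=1, q=1, r=0: 0
p=1, q=1, r=1: 0
Satisfying count = 6

6


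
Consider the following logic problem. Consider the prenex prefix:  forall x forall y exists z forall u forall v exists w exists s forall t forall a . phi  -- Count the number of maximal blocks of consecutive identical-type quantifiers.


Quantifier-type sequence: A A E A A E E A A  (A=forall, E=exists)
Group into maximal same-type runs:
  Ax2 | Ex1 | Ax2 | Ex2 | Ax2
Number of blocks = 5

5


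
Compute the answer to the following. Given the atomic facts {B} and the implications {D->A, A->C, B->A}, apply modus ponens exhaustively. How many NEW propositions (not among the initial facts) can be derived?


Initial facts: {B}
Apply modus ponens to closure:
  B and B->A  =>  A
  A and A->C  =>  C
Final known: {A, B, C}
New propositions: {A, C}
Count = 2

2


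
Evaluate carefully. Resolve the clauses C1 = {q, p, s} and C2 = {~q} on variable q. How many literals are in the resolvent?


Remove q from C1 and ~q from C2.
C1 remainder: {p, s}
C2 remainder: {}
Union (resolvent): {p, s}
Resolvent has 2 literal(s).

2


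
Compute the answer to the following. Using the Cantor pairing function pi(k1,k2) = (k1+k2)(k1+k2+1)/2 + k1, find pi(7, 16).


k1 + k2 = 23
(k1+k2)(k1+k2+1)/2 = 23 * 24 / 2 = 276
pi = 276 + 7 = 283

283


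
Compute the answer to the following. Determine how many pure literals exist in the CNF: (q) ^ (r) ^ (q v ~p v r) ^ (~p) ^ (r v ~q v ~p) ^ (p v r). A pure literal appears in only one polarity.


Check each variable for pure literal status:
p: mixed (not pure)
q: mixed (not pure)
r: pure positive
Pure literal count = 1

1


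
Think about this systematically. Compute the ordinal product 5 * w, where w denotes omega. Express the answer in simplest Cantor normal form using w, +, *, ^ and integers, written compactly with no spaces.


Compute 5 * w.
Ordinal * is associative and left-distributive over +, but NOT commutative; for finite n>1, n*w = w but w*n stays w*n.
For finite n>0, n * w = sup{n*k : k<w} = w. So 5 * w = w.
Result = w

w


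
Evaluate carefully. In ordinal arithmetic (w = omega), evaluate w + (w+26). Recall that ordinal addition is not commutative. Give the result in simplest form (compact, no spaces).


Compute w + (w+26).
Ordinal + is associative but NOT commutative; for finite n>0, n + w = w but w + n stays w+n.
w + (w+26) = (w+w) + 26 = w*2+26.
Result = w*2+26

w*2+26


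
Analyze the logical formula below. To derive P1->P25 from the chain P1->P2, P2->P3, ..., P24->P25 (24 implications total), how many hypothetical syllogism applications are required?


With 24 implications in a chain connecting 25 propositions:
P1->P2, P2->P3, ..., P24->P25
Steps needed = (number of implications) - 1 = 24 - 1 = 23

23


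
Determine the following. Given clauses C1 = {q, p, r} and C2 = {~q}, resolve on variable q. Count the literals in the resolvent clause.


Remove q from C1 and ~q from C2.
C1 remainder: {p, r}
C2 remainder: {}
Union (resolvent): {p, r}
Resolvent has 2 literal(s).

2


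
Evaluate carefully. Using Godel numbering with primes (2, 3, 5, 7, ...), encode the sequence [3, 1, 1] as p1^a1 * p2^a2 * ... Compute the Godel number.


Encode each element as an exponent of the corresponding prime:
  2^3 = 8
  3^1 = 3
  5^1 = 5
Product = 8 * 3 * 5 = 120

120


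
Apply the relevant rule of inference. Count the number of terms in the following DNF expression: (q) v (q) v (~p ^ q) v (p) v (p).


A DNF formula is a disjunction of terms (conjunctions).
Terms are separated by v.
Counting the disjuncts: 5 terms.

5


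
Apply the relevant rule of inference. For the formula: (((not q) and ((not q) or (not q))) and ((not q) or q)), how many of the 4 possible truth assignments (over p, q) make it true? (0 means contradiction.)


Check all 4 assignments:
p=0, q=0: 1
p=0, q=1: 0
p=1, q=0: 1
p=1, q=1: 0
Count of True = 2

2


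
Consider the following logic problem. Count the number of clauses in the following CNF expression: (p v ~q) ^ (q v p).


A CNF formula is a conjunction of clauses.
Clauses are separated by ^.
Counting the conjuncts: 2 clauses.

2


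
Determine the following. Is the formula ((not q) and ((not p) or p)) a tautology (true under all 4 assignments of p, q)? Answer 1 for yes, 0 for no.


Check all 4 assignments:
p=0, q=0: 1
p=0, q=1: 0
p=1, q=0: 1
p=1, q=1: 0
Satisfying count = 2/4.
Tautology iff count = 4: no.

0


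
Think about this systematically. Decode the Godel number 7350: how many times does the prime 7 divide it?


Factorize 7350 by dividing by 7 repeatedly.
Division steps: 7 divides 7350 exactly 2 time(s).
Exponent of 7 = 2

2


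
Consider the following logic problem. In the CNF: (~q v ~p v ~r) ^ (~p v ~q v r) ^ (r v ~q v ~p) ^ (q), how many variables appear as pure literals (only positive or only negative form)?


Check each variable for pure literal status:
p: pure negative
q: mixed (not pure)
r: mixed (not pure)
Pure literal count = 1

1


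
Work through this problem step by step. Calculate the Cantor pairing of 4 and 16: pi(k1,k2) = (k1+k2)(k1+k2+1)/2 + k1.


k1 + k2 = 20
(k1+k2)(k1+k2+1)/2 = 20 * 21 / 2 = 210
pi = 210 + 4 = 214

214


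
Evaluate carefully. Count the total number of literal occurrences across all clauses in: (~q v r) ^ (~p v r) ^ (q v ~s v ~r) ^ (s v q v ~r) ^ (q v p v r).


Counting literals in each clause:
Clause 1: 2 literal(s)
Clause 2: 2 literal(s)
Clause 3: 3 literal(s)
Clause 4: 3 literal(s)
Clause 5: 3 literal(s)
Total = 13

13


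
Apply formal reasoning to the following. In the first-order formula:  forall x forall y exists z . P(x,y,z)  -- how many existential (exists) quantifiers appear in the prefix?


Quantifier prefix: forall x forall y exists z
Mark each quantifier type:
  U U E
Universal count = 2, Existential count = 1
Asked for existential (exists) quantifiers: 1

1


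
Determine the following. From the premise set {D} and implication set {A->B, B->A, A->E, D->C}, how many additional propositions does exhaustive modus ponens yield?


Initial facts: {D}
Apply modus ponens to closure:
  D and D->C  =>  C
Final known: {C, D}
New propositions: {C}
Count = 1

1


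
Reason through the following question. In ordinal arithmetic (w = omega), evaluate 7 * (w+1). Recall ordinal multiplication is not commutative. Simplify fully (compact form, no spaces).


Compute 7 * (w+1).
Ordinal * is associative and left-distributive over +, but NOT commutative; for finite n>1, n*w = w but w*n stays w*n.
By left-distributivity: 7 * (w+1) = 7*w + 7*1 = w + 7 = w+7.
Result = w+7

w+7


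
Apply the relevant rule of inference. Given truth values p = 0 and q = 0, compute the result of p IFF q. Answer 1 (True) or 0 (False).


p = 0, q = 0
Operation: p IFF q
Evaluate: 0 IFF 0 = 1

1


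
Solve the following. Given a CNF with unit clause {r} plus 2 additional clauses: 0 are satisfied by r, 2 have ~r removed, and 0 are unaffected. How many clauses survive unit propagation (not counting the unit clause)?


Satisfied (removed): 0
Shortened (remain): 2
Unchanged (remain): 0
Remaining = 2 + 0 = 2

2


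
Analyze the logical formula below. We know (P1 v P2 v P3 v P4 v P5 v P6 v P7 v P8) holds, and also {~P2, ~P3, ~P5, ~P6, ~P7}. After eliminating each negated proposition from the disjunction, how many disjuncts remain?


Original disjuncts (8): P1, P2, P3, P4, P5, P6, P7, P8
Negated (eliminate): ~P2, ~P3, ~P5, ~P6, ~P7
Remaining disjuncts: P1, P4, P8
Count = 8 - 5 = 3

3


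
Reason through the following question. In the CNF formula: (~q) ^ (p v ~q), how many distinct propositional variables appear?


Identify each variable that appears in the formula.
Variables found: p, q
Count = 2

2


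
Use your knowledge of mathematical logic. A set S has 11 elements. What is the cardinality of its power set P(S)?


The power set of a set with n elements has 2^n elements.
|P(S)| = 2^11 = 2048

2048


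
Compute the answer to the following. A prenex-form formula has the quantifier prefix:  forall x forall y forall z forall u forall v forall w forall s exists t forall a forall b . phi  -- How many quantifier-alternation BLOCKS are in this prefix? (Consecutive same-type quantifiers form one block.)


Quantifier-type sequence: A A A A A A A E A A  (A=forall, E=exists)
Group into maximal same-type runs:
  Ax7 | Ex1 | Ax2
Number of blocks = 3

3


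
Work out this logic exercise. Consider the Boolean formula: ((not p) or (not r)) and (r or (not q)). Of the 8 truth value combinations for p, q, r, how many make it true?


Evaluate all 8 assignments for p, q, r:
p=0, q=0, r=0: 1
p=0, q=0, r=1: 1
p=0, q=1, r=0: 0
p=0, q=1, r=1: 1
p=1, q=0, r=0: 1
p=1, q=0, r=1: 0
p=1, q=1, r=0: 0
p=1, q=1, r=1: 0
Satisfying count = 4

4


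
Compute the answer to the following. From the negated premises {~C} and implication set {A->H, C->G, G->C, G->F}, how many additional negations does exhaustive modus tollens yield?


Initial negated facts: {~C}
Apply modus tollens to closure:
  ~C and G->C  =>  ~G
Final negated: {~C, ~G}
New negations: {~G}
Count = 1

1


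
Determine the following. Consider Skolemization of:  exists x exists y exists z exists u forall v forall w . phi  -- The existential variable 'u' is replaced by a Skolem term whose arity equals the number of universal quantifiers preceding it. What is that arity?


Quantifier prefix: exists x exists y exists z exists u forall v forall w
'u' is existentially quantified at position 4.
No universal quantifiers precede it.
Skolem function arity = 0 (a Skolem constant)

0


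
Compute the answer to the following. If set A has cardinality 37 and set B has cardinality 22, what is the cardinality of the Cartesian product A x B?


The Cartesian product A x B contains all ordered pairs (a, b).
|A x B| = |A| * |B| = 37 * 22 = 814

814


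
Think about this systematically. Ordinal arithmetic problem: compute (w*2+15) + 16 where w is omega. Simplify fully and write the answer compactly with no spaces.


Compute (w*2+15) + 16.
Ordinal + is associative but NOT commutative; for finite n>0, n + w = w but w + n stays w+n.
By associativity: (w*2+15) + 16 = w*2 + (15+16) = w*2+31.
Result = w*2+31

w*2+31


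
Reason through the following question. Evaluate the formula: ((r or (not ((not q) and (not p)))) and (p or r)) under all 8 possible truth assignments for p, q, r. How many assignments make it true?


Check all 8 assignments:
p=0, q=0, r=0: 0
p=0, q=0, r=1: 1
p=0, q=1, r=0: 0
p=0, q=1, r=1: 1
p=1, q=0, r=0: 1
p=1, q=0, r=1: 1
p=1, q=1, r=0: 1
p=1, q=1, r=1: 1
Count of True = 6

6


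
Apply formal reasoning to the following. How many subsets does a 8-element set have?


The power set of a set with n elements has 2^n elements.
|P(S)| = 2^8 = 256

256


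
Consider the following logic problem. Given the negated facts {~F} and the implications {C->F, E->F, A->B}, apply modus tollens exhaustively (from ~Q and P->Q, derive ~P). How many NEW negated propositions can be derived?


Initial negated facts: {~F}
Apply modus tollens to closure:
  ~F and C->F  =>  ~C
  ~F and E->F  =>  ~E
Final negated: {~C, ~E, ~F}
New negations: {~C, ~E}
Count = 2

2


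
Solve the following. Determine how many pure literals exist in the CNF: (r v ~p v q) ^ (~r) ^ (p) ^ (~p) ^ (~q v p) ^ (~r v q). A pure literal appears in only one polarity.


Check each variable for pure literal status:
p: mixed (not pure)
q: mixed (not pure)
r: mixed (not pure)
Pure literal count = 0

0


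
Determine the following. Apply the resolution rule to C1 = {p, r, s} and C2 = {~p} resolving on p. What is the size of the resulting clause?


Remove p from C1 and ~p from C2.
C1 remainder: {r, s}
C2 remainder: {}
Union (resolvent): {r, s}
Resolvent has 2 literal(s).

2


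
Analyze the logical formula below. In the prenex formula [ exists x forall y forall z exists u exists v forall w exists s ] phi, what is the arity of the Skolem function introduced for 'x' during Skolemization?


Quantifier prefix: exists x forall y forall z exists u exists v forall w exists s
'x' is existentially quantified at position 1.
No universal quantifiers precede it.
Skolem function arity = 0 (a Skolem constant)

0


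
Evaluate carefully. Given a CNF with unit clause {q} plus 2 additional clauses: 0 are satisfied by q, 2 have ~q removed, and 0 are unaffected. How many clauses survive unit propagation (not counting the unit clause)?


Satisfied (removed): 0
Shortened (remain): 2
Unchanged (remain): 0
Remaining = 2 + 0 = 2

2


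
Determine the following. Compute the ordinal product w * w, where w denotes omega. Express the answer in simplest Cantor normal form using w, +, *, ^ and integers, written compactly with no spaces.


Compute w * w.
Ordinal * is associative and left-distributive over +, but NOT commutative; for finite n>1, n*w = w but w*n stays w*n.
w * w = w^2 by definition.
Result = w^2

w^2


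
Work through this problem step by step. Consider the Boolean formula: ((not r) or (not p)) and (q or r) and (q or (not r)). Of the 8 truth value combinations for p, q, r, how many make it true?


Evaluate all 8 assignments for p, q, r:
p=0, q=0, r=0: 0
p=0, q=0, r=1: 0
p=0, q=1, r=0: 1
p=0, q=1, r=1: 1
p=1, q=0, r=0: 0
p=1, q=0, r=1: 0
p=1, q=1, r=0: 1
p=1, q=1, r=1: 0
Satisfying count = 3

3


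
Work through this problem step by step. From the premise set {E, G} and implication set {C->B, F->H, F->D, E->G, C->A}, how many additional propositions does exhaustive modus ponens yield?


Initial facts: {E, G}
Apply modus ponens to closure:
  (no implication fires)
Final known: {E, G}
New propositions: {(none)}
Count = 0

0


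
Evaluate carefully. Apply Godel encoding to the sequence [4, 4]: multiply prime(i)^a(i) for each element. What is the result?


Encode each element as an exponent of the corresponding prime:
  2^4 = 16
  3^4 = 81
Product = 16 * 81 = 1296

1296


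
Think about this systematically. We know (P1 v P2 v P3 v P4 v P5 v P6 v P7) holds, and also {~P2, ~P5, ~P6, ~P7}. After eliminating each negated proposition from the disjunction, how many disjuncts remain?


Original disjuncts (7): P1, P2, P3, P4, P5, P6, P7
Negated (eliminate): ~P2, ~P5, ~P6, ~P7
Remaining disjuncts: P1, P3, P4
Count = 7 - 4 = 3

3


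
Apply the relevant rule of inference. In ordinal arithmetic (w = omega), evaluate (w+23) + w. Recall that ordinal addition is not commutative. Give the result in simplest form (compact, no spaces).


Compute (w+23) + w.
Ordinal + is associative but NOT commutative; for finite n>0, n + w = w but w + n stays w+n.
(w+23) + w = w + (23+w) = w + w = w*2 (the finite tail 23 is absorbed by the right w).
Result = w*2

w*2


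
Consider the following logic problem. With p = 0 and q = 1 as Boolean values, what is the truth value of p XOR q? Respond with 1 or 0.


p = 0, q = 1
Operation: p XOR q
Evaluate: 0 XOR 1 = 1

1


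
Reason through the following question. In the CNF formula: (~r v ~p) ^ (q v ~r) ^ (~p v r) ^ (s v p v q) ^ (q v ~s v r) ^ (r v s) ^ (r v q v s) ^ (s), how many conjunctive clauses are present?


A CNF formula is a conjunction of clauses.
Clauses are separated by ^.
Counting the conjuncts: 8 clauses.

8


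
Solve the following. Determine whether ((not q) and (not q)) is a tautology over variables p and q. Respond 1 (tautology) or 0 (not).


Check all 4 assignments:
p=0, q=0: 1
p=0, q=1: 0
p=1, q=0: 1
p=1, q=1: 0
Satisfying count = 2/4.
Tautology iff count = 4: no.

0


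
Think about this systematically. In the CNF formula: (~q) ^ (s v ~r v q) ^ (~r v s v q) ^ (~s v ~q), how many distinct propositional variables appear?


Identify each variable that appears in the formula.
Variables found: q, r, s
Count = 3

3


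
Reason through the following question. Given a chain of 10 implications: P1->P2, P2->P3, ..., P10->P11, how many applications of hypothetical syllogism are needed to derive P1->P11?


With 10 implications in a chain connecting 11 propositions:
P1->P2, P2->P3, ..., P10->P11
Steps needed = (number of implications) - 1 = 10 - 1 = 9

9


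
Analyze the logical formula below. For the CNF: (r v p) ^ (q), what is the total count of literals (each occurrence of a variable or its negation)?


Counting literals in each clause:
Clause 1: 2 literal(s)
Clause 2: 1 literal(s)
Total = 3

3


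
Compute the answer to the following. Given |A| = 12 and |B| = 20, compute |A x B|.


The Cartesian product A x B contains all ordered pairs (a, b).
|A x B| = |A| * |B| = 12 * 20 = 240

240


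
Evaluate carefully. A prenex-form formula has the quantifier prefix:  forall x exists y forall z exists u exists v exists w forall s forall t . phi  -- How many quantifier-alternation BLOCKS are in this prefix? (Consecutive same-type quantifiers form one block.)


Quantifier-type sequence: A E A E E E A A  (A=forall, E=exists)
Group into maximal same-type runs:
  Ax1 | Ex1 | Ax1 | Ex3 | Ax2
Number of blocks = 5

5


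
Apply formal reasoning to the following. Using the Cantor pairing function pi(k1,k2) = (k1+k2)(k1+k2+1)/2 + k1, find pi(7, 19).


k1 + k2 = 26
(k1+k2)(k1+k2+1)/2 = 26 * 27 / 2 = 351
pi = 351 + 7 = 358

358


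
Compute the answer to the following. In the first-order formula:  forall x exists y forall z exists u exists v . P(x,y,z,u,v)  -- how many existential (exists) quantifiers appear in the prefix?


Quantifier prefix: forall x exists y forall z exists u exists v
Mark each quantifier type:
  U E U E E
Universal count = 2, Existential count = 3
Asked for existential (exists) quantifiers: 3

3


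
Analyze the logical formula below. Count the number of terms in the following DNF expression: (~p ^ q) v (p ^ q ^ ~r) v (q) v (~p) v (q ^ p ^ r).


A DNF formula is a disjunction of terms (conjunctions).
Terms are separated by v.
Counting the disjuncts: 5 terms.

5


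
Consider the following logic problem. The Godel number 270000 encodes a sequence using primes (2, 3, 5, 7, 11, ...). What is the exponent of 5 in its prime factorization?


Factorize 270000 by dividing by 5 repeatedly.
Division steps: 5 divides 270000 exactly 4 time(s).
Exponent of 5 = 4

4


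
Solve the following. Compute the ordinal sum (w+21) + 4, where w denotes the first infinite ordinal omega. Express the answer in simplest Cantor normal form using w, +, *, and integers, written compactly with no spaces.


Compute (w+21) + 4.
Ordinal + is associative but NOT commutative; for finite n>0, n + w = w but w + n stays w+n.
By associativity: (w+21) + 4 = w + (21+4) = w+25.
Result = w+25

w+25


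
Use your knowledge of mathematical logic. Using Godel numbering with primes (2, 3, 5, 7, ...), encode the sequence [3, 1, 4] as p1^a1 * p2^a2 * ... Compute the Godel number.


Encode each element as an exponent of the corresponding prime:
  2^3 = 8
  3^1 = 3
  5^4 = 625
Product = 8 * 3 * 625 = 15000

15000


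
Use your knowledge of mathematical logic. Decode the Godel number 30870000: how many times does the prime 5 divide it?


Factorize 30870000 by dividing by 5 repeatedly.
Division steps: 5 divides 30870000 exactly 4 time(s).
Exponent of 5 = 4

4


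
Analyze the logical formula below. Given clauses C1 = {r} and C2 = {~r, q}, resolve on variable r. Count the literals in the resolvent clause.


Remove r from C1 and ~r from C2.
C1 remainder: {}
C2 remainder: {q}
Union (resolvent): {q}
Resolvent has 1 literal(s).

1


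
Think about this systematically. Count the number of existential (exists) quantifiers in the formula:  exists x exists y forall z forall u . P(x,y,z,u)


Quantifier prefix: exists x exists y forall z forall u
Mark each quantifier type:
  E E U U
Universal count = 2, Existential count = 2
Asked for existential (exists) quantifiers: 2

2


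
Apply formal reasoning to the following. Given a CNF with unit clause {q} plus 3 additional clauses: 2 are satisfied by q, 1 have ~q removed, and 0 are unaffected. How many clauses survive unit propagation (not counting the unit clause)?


Satisfied (removed): 2
Shortened (remain): 1
Unchanged (remain): 0
Remaining = 1 + 0 = 1

1


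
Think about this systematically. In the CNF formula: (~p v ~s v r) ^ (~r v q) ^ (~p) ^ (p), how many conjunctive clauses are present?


A CNF formula is a conjunction of clauses.
Clauses are separated by ^.
Counting the conjuncts: 4 clauses.

4


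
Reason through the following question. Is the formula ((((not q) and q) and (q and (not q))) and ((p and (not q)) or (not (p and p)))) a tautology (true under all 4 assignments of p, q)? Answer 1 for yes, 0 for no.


Check all 4 assignments:
p=0, q=0: 0
p=0, q=1: 0
p=1, q=0: 0
p=1, q=1: 0
Satisfying count = 0/4.
Tautology iff count = 4: no.

0


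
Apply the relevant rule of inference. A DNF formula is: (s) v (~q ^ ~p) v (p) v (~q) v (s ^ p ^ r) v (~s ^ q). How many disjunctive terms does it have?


A DNF formula is a disjunction of terms (conjunctions).
Terms are separated by v.
Counting the disjuncts: 6 terms.

6


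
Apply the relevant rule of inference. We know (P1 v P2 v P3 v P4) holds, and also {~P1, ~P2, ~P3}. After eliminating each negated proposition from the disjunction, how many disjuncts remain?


Original disjuncts (4): P1, P2, P3, P4
Negated (eliminate): ~P1, ~P2, ~P3
Remaining disjuncts: P4
Count = 4 - 3 = 1

1


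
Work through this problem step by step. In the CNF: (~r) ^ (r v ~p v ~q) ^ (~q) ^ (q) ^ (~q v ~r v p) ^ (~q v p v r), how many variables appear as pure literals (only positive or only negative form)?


Check each variable for pure literal status:
p: mixed (not pure)
q: mixed (not pure)
r: mixed (not pure)
Pure literal count = 0

0


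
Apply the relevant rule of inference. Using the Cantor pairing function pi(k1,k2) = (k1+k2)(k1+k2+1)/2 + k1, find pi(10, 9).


k1 + k2 = 19
(k1+k2)(k1+k2+1)/2 = 19 * 20 / 2 = 190
pi = 190 + 10 = 200

200


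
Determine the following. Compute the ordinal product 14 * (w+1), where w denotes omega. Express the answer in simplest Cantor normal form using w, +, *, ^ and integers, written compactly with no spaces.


Compute 14 * (w+1).
Ordinal * is associative and left-distributive over +, but NOT commutative; for finite n>1, n*w = w but w*n stays w*n.
By left-distributivity: 14 * (w+1) = 14*w + 14*1 = w + 14 = w+14.
Result = w+14

w+14


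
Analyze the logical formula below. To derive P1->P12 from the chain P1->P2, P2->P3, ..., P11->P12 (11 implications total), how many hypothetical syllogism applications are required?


With 11 implications in a chain connecting 12 propositions:
P1->P2, P2->P3, ..., P11->P12
Steps needed = (number of implications) - 1 = 11 - 1 = 10

10


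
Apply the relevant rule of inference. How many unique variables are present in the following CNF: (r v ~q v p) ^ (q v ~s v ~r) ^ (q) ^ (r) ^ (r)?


Identify each variable that appears in the formula.
Variables found: p, q, r, s
Count = 4

4


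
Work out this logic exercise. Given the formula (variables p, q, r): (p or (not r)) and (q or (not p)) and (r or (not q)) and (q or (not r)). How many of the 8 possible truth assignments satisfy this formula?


Evaluate all 8 assignments for p, q, r:
p=0, q=0, r=0: 1
p=0, q=0, r=1: 0
p=0, q=1, r=0: 0
p=0, q=1, r=1: 0
p=1, q=0, r=0: 0
p=1, q=0, r=1: 0
p=1, q=1, r=0: 0
p=1, q=1, r=1: 1
Satisfying count = 2

2


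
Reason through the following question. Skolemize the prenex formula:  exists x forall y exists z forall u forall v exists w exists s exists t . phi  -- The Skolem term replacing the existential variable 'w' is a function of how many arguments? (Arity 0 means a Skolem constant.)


Quantifier prefix: exists x forall y exists z forall u forall v exists w exists s exists t
'w' is existentially quantified at position 6.
Universal variables preceding it: y, u, v
Skolem function arity = 3

3


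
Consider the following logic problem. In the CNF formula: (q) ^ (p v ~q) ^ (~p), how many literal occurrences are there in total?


Counting literals in each clause:
Clause 1: 1 literal(s)
Clause 2: 2 literal(s)
Clause 3: 1 literal(s)
Total = 4

4


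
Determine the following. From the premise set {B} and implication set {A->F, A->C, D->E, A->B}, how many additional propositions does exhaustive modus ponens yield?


Initial facts: {B}
Apply modus ponens to closure:
  (no implication fires)
Final known: {B}
New propositions: {(none)}
Count = 0

0


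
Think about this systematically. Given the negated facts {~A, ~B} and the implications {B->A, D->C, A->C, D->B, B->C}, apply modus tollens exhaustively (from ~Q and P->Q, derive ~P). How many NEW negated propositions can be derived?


Initial negated facts: {~A, ~B}
Apply modus tollens to closure:
  ~B and D->B  =>  ~D
Final negated: {~A, ~B, ~D}
New negations: {~D}
Count = 1

1


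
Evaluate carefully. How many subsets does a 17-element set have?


The power set of a set with n elements has 2^n elements.
|P(S)| = 2^17 = 131072

131072


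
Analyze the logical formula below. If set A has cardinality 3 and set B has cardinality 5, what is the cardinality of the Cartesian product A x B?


The Cartesian product A x B contains all ordered pairs (a, b).
|A x B| = |A| * |B| = 3 * 5 = 15

15


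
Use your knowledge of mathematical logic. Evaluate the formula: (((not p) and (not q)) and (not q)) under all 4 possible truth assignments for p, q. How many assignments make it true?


Check all 4 assignments:
p=0, q=0: 1
p=0, q=1: 0
p=1, q=0: 0
p=1, q=1: 0
Count of True = 1

1


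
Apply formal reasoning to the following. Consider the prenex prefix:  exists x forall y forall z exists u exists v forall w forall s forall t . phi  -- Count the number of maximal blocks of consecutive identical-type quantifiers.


Quantifier-type sequence: E A A E E A A A  (A=forall, E=exists)
Group into maximal same-type runs:
  Ex1 | Ax2 | Ex2 | Ax3
Number of blocks = 4

4


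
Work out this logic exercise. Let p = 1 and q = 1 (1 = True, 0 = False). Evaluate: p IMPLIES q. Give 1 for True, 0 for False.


p = 1, q = 1
Operation: p IMPLIES q
Evaluate: 1 IMPLIES 1 = 1

1


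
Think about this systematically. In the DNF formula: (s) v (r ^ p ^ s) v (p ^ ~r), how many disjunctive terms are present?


A DNF formula is a disjunction of terms (conjunctions).
Terms are separated by v.
Counting the disjuncts: 3 terms.

3


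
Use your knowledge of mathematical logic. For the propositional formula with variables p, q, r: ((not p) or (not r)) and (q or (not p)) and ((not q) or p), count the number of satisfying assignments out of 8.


Evaluate all 8 assignments for p, q, r:
p=0, q=0, r=0: 1
p=0, q=0, r=1: 1
p=0, q=1, r=0: 0
p=0, q=1, r=1: 0
p=1, q=0, r=0: 0
p=1, q=0, r=1: 0
p=1, q=1, r=0: 1
p=1, q=1, r=1: 0
Satisfying count = 3

3


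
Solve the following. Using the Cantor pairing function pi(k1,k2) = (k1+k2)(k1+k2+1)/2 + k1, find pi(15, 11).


k1 + k2 = 26
(k1+k2)(k1+k2+1)/2 = 26 * 27 / 2 = 351
pi = 351 + 15 = 366

366


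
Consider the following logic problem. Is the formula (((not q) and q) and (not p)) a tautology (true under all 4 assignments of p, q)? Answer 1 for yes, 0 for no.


Check all 4 assignments:
p=0, q=0: 0
p=0, q=1: 0
p=1, q=0: 0
p=1, q=1: 0
Satisfying count = 0/4.
Tautology iff count = 4: no.

0


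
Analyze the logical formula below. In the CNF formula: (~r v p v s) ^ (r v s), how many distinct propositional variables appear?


Identify each variable that appears in the formula.
Variables found: p, r, s
Count = 3

3


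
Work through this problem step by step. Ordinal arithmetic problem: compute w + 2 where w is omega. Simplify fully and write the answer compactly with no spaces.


Compute w + 2.
Ordinal + is associative but NOT commutative; for finite n>0, n + w = w but w + n stays w+n.
w + 2 is already in normal form (a successor ordinal beyond w).
Result = w+2

w+2


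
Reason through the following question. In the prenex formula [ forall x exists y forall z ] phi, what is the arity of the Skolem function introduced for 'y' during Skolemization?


Quantifier prefix: forall x exists y forall z
'y' is existentially quantified at position 2.
Universal variables preceding it: x
Skolem function arity = 1

1


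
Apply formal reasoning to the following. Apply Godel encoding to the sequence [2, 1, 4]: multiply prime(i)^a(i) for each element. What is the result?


Encode each element as an exponent of the corresponding prime:
  2^2 = 4
  3^1 = 3
  5^4 = 625
Product = 4 * 3 * 625 = 7500

7500


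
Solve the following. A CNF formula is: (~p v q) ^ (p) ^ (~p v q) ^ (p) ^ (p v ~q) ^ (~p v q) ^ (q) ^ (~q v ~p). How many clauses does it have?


A CNF formula is a conjunction of clauses.
Clauses are separated by ^.
Counting the conjuncts: 8 clauses.

8


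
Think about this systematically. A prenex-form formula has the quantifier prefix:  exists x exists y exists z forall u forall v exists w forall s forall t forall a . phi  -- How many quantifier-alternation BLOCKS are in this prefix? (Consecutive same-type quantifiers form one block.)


Quantifier-type sequence: E E E A A E A A A  (A=forall, E=exists)
Group into maximal same-type runs:
  Ex3 | Ax2 | Ex1 | Ax3
Number of blocks = 4

4


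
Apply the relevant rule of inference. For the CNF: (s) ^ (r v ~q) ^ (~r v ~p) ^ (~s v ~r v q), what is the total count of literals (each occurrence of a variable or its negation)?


Counting literals in each clause:
Clause 1: 1 literal(s)
Clause 2: 2 literal(s)
Clause 3: 2 literal(s)
Clause 4: 3 literal(s)
Total = 8

8


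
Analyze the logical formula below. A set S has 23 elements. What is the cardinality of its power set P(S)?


The power set of a set with n elements has 2^n elements.
|P(S)| = 2^23 = 8388608

8388608


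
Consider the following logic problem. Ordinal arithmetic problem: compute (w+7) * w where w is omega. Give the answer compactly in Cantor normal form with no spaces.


Compute (w+7) * w.
Ordinal * is associative and left-distributive over +, but NOT commutative; for finite n>1, n*w = w but w*n stays w*n.
(w+7) * w = sup{(w+7)*k : k<w} = sup{w*k+7} = w^2 (the +7 tail is absorbed in the limit).
Result = w^2

w^2


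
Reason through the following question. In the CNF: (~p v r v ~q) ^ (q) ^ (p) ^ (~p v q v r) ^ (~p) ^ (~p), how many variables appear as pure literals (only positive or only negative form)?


Check each variable for pure literal status:
p: mixed (not pure)
q: mixed (not pure)
r: pure positive
Pure literal count = 1

1


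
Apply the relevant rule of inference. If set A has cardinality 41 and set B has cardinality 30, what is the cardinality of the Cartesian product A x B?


The Cartesian product A x B contains all ordered pairs (a, b).
|A x B| = |A| * |B| = 41 * 30 = 1230

1230


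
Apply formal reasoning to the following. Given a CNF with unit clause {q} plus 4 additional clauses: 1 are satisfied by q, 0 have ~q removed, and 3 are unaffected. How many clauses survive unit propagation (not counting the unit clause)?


Satisfied (removed): 1
Shortened (remain): 0
Unchanged (remain): 3
Remaining = 0 + 3 = 3

3


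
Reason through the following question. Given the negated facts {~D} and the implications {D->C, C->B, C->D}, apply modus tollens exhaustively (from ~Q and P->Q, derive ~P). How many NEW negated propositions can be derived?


Initial negated facts: {~D}
Apply modus tollens to closure:
  ~D and C->D  =>  ~C
Final negated: {~C, ~D}
New negations: {~C}
Count = 1

1


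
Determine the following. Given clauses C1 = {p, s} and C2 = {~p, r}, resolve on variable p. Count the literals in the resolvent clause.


Remove p from C1 and ~p from C2.
C1 remainder: {s}
C2 remainder: {r}
Union (resolvent): {r, s}
Resolvent has 2 literal(s).

2


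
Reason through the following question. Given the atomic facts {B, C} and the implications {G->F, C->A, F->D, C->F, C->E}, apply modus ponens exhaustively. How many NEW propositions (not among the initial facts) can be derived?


Initial facts: {B, C}
Apply modus ponens to closure:
  C and C->A  =>  A
  C and C->F  =>  F
  C and C->E  =>  E
  F and F->D  =>  D
Final known: {A, B, C, D, E, F}
New propositions: {A, D, E, F}
Count = 4

4


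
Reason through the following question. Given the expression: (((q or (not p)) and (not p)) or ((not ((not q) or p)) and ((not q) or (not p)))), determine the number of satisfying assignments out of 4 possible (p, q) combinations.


Check all 4 assignments:
p=0, q=0: 1
p=0, q=1: 1
p=1, q=0: 0
p=1, q=1: 0
Count of True = 2

2


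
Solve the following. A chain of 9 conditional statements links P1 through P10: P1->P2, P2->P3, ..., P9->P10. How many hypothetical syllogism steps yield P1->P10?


With 9 implications in a chain connecting 10 propositions:
P1->P2, P2->P3, ..., P9->P10
Steps needed = (number of implications) - 1 = 9 - 1 = 8

8


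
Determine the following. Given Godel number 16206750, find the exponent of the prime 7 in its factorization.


Factorize 16206750 by dividing by 7 repeatedly.
Division steps: 7 divides 16206750 exactly 4 time(s).
Exponent of 7 = 4

4


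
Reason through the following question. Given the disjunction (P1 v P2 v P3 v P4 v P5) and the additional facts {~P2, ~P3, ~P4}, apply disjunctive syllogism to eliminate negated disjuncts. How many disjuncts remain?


Original disjuncts (5): P1, P2, P3, P4, P5
Negated (eliminate): ~P2, ~P3, ~P4
Remaining disjuncts: P1, P5
Count = 5 - 3 = 2

2


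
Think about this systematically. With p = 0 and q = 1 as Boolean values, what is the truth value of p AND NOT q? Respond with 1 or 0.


p = 0, q = 1
Operation: p AND NOT q
Evaluate: 0 AND NOT 1 = 0

0


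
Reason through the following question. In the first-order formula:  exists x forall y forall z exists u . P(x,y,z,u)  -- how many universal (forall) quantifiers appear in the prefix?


Quantifier prefix: exists x forall y forall z exists u
Mark each quantifier type:
  E U U E
Universal count = 2, Existential count = 2
Asked for universal (forall) quantifiers: 2

2


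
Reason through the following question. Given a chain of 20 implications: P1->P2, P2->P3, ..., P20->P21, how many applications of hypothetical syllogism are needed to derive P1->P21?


With 20 implications in a chain connecting 21 propositions:
P1->P2, P2->P3, ..., P20->P21
Steps needed = (number of implications) - 1 = 20 - 1 = 19

19


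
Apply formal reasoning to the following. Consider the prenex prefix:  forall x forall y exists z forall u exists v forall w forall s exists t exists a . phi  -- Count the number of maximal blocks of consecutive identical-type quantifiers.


Quantifier-type sequence: A A E A E A A E E  (A=forall, E=exists)
Group into maximal same-type runs:
  Ax2 | Ex1 | Ax1 | Ex1 | Ax2 | Ex2
Number of blocks = 6

6


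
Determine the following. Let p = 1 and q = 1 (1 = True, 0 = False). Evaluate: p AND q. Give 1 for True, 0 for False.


p = 1, q = 1
Operation: p AND q
Evaluate: 1 AND 1 = 1

1


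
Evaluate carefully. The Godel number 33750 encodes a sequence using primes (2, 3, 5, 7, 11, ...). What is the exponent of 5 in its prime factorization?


Factorize 33750 by dividing by 5 repeatedly.
Division steps: 5 divides 33750 exactly 4 time(s).
Exponent of 5 = 4

4


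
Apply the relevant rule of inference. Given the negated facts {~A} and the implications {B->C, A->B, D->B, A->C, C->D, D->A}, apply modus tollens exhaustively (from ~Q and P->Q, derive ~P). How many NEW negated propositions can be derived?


Initial negated facts: {~A}
Apply modus tollens to closure:
  ~A and D->A  =>  ~D
  ~D and C->D  =>  ~C
  ~C and B->C  =>  ~B
Final negated: {~A, ~B, ~C, ~D}
New negations: {~B, ~C, ~D}
Count = 3

3


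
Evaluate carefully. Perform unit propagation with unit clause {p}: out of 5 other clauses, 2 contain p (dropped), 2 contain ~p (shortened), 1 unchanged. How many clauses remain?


Satisfied (removed): 2
Shortened (remain): 2
Unchanged (remain): 1
Remaining = 2 + 1 = 3

3


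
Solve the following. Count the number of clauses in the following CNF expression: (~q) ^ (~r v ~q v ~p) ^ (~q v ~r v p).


A CNF formula is a conjunction of clauses.
Clauses are separated by ^.
Counting the conjuncts: 3 clauses.

3


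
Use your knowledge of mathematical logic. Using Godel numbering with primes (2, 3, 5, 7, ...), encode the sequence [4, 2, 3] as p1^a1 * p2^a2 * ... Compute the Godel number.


Encode each element as an exponent of the corresponding prime:
  2^4 = 16
  3^2 = 9
  5^3 = 125
Product = 16 * 9 * 125 = 18000

18000


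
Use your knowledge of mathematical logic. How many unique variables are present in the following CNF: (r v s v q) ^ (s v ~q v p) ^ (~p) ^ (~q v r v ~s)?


Identify each variable that appears in the formula.
Variables found: p, q, r, s
Count = 4

4


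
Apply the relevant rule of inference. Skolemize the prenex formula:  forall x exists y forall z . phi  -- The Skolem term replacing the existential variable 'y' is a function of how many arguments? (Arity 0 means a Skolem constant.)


Quantifier prefix: forall x exists y forall z
'y' is existentially quantified at position 2.
Universal variables preceding it: x
Skolem function arity = 1

1


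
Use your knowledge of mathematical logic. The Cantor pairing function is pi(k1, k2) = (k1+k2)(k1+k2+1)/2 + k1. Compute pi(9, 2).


k1 + k2 = 11
(k1+k2)(k1+k2+1)/2 = 11 * 12 / 2 = 66
pi = 66 + 9 = 75

75


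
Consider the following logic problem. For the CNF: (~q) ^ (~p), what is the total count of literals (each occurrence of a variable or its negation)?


Counting literals in each clause:
Clause 1: 1 literal(s)
Clause 2: 1 literal(s)
Total = 2

2


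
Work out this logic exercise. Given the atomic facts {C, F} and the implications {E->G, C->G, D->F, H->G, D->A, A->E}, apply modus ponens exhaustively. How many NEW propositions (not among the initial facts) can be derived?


Initial facts: {C, F}
Apply modus ponens to closure:
  C and C->G  =>  G
Final known: {C, F, G}
New propositions: {G}
Count = 1

1
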